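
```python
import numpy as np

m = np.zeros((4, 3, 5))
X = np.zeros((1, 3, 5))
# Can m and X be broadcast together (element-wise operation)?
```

Yes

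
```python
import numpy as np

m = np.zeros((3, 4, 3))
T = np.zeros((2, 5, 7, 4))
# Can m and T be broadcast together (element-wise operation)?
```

No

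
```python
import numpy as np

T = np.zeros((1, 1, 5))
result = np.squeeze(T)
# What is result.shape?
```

(5,)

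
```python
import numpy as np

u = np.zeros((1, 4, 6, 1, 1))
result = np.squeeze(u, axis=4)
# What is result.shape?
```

(1, 4, 6, 1)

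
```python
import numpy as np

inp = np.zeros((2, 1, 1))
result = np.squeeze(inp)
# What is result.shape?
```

(2,)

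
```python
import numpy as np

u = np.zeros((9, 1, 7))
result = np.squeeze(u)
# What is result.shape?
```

(9, 7)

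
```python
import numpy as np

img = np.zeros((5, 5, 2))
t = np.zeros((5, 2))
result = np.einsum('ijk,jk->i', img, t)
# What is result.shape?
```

(5,)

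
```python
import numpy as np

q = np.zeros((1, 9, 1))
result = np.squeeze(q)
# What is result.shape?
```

(9,)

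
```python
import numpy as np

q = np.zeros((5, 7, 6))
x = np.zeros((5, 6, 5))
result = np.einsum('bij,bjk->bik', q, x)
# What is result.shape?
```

(5, 7, 5)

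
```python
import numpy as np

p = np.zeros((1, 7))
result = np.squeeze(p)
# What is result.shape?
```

(7,)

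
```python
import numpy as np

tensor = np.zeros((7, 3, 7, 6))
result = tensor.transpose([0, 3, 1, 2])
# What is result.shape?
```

(7, 6, 3, 7)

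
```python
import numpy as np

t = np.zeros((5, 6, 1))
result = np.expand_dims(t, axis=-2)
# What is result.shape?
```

(5, 6, 1, 1)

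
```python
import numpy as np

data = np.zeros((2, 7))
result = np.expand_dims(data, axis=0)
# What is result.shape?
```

(1, 2, 7)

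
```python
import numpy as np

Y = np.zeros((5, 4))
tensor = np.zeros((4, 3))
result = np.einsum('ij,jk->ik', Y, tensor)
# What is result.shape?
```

(5, 3)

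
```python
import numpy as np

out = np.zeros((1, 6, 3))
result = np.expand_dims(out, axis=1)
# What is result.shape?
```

(1, 1, 6, 3)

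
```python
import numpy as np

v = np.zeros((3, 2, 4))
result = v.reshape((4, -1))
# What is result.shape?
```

(4, 6)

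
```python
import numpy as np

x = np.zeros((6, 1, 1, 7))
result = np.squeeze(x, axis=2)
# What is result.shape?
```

(6, 1, 7)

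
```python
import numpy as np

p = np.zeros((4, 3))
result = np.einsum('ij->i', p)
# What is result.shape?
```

(4,)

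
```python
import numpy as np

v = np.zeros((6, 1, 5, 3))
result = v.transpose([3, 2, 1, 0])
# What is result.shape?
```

(3, 5, 1, 6)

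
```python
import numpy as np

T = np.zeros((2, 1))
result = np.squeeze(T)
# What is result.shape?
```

(2,)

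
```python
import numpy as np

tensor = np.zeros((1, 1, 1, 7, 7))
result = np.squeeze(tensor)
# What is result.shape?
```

(7, 7)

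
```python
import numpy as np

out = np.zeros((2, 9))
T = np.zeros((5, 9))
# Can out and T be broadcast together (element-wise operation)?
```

No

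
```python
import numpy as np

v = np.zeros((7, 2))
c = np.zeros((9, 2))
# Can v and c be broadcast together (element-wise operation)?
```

No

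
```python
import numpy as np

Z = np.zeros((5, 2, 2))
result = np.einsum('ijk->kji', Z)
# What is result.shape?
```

(2, 2, 5)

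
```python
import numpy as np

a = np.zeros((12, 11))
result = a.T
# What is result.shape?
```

(11, 12)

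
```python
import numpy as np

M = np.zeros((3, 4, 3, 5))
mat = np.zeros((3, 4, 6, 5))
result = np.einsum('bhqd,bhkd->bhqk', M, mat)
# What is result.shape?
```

(3, 4, 3, 6)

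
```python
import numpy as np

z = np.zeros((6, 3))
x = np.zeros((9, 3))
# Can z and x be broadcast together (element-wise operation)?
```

No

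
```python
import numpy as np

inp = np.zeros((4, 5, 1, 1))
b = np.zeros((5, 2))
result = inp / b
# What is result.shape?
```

(4, 5, 5, 2)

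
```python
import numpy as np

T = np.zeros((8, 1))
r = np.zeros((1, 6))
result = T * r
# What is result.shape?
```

(8, 6)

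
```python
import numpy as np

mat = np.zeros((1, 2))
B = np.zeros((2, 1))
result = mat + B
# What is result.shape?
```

(2, 2)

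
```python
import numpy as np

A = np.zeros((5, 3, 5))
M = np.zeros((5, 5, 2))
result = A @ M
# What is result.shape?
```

(5, 3, 2)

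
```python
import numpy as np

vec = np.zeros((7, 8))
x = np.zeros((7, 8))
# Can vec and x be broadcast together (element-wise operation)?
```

Yes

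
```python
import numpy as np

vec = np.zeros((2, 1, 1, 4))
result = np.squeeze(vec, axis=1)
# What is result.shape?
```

(2, 1, 4)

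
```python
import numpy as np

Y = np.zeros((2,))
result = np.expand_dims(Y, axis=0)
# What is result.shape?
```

(1, 2)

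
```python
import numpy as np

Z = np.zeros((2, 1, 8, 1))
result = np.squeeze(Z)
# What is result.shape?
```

(2, 8)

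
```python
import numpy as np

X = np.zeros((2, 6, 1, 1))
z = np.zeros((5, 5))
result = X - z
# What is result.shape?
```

(2, 6, 5, 5)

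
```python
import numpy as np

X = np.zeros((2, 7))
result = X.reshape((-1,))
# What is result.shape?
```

(14,)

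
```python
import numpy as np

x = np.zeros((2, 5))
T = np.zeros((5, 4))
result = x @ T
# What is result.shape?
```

(2, 4)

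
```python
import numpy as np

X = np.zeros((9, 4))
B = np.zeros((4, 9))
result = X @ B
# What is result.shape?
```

(9, 9)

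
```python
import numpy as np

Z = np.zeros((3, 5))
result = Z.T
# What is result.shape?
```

(5, 3)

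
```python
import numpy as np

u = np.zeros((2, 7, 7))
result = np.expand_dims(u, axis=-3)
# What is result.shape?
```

(2, 1, 7, 7)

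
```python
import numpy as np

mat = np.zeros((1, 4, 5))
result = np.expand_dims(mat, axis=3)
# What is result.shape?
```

(1, 4, 5, 1)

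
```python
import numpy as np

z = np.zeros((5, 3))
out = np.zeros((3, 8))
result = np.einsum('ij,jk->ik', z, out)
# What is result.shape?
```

(5, 8)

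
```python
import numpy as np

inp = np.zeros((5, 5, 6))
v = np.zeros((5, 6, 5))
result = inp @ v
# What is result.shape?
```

(5, 5, 5)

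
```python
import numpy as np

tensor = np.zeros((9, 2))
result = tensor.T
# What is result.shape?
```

(2, 9)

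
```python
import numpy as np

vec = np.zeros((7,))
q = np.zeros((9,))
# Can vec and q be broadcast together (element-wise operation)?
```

No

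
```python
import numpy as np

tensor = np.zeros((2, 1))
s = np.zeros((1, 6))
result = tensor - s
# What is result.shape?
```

(2, 6)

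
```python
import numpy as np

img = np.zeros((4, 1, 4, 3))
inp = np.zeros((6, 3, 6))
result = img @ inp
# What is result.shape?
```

(4, 6, 4, 6)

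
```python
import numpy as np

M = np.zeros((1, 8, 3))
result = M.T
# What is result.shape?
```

(3, 8, 1)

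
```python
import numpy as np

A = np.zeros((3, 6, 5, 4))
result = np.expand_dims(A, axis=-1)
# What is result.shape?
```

(3, 6, 5, 4, 1)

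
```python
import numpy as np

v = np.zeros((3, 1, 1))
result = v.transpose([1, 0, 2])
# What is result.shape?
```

(1, 3, 1)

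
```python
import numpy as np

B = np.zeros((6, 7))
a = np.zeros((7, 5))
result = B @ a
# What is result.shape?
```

(6, 5)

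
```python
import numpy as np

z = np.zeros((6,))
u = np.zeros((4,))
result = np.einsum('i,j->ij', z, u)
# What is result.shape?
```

(6, 4)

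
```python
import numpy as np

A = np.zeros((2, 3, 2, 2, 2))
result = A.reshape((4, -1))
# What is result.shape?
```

(4, 12)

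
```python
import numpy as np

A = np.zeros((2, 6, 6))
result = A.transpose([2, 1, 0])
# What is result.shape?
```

(6, 6, 2)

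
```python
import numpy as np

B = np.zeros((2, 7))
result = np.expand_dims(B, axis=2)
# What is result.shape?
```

(2, 7, 1)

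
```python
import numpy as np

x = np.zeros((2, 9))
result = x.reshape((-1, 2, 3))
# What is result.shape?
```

(3, 2, 3)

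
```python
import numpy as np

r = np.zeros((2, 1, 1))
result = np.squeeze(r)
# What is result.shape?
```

(2,)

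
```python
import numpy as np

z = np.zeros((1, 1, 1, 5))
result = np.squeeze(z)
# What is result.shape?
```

(5,)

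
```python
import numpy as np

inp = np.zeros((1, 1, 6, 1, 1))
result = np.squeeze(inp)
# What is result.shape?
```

(6,)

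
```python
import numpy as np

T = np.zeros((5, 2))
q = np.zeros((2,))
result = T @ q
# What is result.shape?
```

(5,)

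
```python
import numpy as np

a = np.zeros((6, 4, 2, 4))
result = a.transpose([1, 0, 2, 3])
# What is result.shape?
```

(4, 6, 2, 4)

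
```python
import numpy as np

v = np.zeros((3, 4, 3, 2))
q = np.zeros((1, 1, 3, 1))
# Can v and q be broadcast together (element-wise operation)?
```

Yes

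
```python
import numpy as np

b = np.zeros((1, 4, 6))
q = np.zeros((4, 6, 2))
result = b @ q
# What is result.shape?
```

(4, 4, 2)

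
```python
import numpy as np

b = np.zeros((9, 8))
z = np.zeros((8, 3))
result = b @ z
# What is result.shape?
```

(9, 3)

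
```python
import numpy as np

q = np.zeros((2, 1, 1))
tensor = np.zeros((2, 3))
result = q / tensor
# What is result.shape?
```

(2, 2, 3)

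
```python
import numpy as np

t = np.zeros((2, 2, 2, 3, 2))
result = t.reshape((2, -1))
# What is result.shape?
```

(2, 24)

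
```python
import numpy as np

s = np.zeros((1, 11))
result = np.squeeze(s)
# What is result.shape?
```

(11,)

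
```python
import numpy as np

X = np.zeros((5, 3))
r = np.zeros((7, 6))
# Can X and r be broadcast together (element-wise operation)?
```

No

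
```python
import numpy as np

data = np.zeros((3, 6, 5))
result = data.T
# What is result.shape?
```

(5, 6, 3)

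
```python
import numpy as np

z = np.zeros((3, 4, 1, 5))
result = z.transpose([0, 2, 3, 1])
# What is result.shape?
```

(3, 1, 5, 4)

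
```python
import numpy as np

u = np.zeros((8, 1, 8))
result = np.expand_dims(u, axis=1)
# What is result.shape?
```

(8, 1, 1, 8)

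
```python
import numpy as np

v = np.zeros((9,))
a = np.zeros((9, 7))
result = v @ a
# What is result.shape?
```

(7,)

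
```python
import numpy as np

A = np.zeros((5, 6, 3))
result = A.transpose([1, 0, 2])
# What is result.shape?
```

(6, 5, 3)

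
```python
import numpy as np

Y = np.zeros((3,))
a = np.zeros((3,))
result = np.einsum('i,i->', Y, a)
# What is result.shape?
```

()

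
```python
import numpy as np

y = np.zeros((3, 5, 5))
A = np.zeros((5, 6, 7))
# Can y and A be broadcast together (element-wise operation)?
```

No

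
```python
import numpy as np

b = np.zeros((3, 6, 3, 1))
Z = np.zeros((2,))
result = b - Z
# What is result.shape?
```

(3, 6, 3, 2)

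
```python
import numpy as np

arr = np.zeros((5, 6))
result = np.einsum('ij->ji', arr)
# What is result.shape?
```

(6, 5)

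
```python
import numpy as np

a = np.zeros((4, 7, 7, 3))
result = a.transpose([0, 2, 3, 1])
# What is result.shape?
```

(4, 7, 3, 7)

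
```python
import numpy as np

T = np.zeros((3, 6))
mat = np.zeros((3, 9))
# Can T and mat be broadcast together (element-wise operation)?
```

No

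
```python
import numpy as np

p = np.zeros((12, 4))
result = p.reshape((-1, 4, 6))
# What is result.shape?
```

(2, 4, 6)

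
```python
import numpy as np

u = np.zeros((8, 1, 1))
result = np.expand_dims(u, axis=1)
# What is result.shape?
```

(8, 1, 1, 1)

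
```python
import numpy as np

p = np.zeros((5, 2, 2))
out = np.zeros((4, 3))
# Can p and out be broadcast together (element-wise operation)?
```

No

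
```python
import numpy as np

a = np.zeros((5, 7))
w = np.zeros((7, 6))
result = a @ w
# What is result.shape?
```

(5, 6)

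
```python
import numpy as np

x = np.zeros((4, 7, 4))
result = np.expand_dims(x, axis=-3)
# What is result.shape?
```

(4, 1, 7, 4)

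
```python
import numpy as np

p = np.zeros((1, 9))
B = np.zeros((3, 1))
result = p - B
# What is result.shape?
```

(3, 9)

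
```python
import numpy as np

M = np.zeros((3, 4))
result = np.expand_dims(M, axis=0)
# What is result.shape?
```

(1, 3, 4)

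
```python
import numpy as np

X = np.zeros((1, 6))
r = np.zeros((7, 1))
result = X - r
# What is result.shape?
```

(7, 6)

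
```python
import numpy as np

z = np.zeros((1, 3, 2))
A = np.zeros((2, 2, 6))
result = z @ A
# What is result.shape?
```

(2, 3, 6)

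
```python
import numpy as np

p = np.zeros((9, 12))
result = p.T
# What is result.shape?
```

(12, 9)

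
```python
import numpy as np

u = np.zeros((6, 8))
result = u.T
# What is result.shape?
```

(8, 6)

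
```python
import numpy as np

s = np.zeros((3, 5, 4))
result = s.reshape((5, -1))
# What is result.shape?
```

(5, 12)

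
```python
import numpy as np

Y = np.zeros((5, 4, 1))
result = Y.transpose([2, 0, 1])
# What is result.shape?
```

(1, 5, 4)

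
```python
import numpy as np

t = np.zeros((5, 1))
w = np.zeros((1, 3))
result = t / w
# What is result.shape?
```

(5, 3)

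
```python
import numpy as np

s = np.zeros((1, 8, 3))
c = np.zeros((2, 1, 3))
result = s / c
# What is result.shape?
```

(2, 8, 3)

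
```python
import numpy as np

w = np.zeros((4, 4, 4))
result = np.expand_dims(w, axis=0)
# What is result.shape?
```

(1, 4, 4, 4)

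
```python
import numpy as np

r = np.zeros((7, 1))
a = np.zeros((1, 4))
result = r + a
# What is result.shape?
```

(7, 4)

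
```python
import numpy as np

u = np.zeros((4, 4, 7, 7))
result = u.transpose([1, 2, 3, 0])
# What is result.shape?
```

(4, 7, 7, 4)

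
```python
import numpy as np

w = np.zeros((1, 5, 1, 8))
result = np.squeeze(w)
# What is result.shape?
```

(5, 8)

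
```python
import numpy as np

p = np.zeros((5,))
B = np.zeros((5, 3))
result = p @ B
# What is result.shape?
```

(3,)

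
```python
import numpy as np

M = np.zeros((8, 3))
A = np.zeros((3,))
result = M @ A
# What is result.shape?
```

(8,)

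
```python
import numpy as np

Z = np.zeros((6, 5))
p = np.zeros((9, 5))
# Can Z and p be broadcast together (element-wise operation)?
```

No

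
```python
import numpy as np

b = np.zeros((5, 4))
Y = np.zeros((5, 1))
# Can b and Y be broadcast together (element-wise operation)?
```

Yes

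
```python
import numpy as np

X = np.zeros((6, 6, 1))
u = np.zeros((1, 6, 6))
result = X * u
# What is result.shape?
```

(6, 6, 6)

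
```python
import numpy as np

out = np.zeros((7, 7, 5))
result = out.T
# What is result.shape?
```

(5, 7, 7)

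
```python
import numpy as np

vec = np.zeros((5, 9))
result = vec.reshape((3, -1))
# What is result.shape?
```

(3, 15)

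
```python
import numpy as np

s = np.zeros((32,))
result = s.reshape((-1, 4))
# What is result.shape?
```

(8, 4)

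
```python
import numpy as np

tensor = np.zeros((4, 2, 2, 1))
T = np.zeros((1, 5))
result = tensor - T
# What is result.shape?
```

(4, 2, 2, 5)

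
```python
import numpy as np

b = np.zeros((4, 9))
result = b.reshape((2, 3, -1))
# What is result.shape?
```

(2, 3, 6)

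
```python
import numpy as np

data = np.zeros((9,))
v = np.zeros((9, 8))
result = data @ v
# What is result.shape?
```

(8,)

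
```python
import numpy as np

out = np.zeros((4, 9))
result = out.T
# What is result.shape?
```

(9, 4)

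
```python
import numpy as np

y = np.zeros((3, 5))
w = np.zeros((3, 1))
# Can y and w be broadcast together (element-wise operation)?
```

Yes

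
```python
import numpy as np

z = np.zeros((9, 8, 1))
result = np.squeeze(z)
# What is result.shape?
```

(9, 8)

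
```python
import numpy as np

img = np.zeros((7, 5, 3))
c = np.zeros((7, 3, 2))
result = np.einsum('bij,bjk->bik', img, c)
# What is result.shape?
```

(7, 5, 2)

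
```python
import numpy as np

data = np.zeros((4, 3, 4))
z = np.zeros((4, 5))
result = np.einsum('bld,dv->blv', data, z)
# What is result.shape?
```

(4, 3, 5)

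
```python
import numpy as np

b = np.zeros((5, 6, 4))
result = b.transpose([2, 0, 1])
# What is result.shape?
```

(4, 5, 6)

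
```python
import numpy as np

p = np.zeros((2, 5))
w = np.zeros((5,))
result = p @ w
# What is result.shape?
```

(2,)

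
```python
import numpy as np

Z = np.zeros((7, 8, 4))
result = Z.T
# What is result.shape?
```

(4, 8, 7)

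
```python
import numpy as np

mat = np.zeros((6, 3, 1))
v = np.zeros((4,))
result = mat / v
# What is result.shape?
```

(6, 3, 4)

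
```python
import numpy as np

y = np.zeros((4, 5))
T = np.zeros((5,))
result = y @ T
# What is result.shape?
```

(4,)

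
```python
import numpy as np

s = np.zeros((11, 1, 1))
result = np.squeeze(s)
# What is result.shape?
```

(11,)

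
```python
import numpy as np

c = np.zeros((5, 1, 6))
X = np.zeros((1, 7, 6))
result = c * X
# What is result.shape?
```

(5, 7, 6)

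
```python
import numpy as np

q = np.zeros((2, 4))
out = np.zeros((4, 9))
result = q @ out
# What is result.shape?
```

(2, 9)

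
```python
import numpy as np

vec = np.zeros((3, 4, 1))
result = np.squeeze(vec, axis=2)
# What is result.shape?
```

(3, 4)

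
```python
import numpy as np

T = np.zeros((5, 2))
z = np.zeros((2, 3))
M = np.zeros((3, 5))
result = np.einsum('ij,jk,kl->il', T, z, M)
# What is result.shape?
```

(5, 5)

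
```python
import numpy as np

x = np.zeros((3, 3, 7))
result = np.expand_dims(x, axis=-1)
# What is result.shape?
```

(3, 3, 7, 1)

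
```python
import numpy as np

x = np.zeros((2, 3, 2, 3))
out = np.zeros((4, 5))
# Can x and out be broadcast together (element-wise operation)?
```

No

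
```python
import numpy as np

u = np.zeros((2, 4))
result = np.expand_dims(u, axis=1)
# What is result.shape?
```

(2, 1, 4)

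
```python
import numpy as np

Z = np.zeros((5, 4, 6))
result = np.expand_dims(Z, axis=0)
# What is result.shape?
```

(1, 5, 4, 6)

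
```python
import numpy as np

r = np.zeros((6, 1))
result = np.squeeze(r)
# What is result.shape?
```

(6,)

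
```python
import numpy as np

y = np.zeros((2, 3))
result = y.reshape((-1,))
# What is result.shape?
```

(6,)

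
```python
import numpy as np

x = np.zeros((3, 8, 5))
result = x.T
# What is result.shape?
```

(5, 8, 3)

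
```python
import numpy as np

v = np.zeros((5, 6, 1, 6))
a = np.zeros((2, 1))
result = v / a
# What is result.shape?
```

(5, 6, 2, 6)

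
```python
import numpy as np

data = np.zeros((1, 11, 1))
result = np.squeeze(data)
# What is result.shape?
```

(11,)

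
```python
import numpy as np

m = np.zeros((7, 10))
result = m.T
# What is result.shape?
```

(10, 7)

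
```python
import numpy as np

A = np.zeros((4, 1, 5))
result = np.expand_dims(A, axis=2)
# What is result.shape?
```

(4, 1, 1, 5)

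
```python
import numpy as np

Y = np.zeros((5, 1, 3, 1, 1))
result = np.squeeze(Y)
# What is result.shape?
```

(5, 3)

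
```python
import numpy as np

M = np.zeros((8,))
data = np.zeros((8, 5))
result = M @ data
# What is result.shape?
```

(5,)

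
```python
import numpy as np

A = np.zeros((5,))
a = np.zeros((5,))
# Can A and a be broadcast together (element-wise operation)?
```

Yes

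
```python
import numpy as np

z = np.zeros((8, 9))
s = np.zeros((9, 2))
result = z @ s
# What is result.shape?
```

(8, 2)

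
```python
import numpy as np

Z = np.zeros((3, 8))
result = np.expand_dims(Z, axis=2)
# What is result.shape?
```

(3, 8, 1)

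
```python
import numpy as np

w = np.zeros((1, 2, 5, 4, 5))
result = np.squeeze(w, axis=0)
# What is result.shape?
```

(2, 5, 4, 5)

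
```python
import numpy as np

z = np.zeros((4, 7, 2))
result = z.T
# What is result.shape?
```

(2, 7, 4)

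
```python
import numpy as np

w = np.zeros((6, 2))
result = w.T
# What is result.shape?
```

(2, 6)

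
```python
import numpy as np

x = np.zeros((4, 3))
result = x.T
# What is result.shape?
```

(3, 4)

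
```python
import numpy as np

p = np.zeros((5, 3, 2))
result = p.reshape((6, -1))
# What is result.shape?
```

(6, 5)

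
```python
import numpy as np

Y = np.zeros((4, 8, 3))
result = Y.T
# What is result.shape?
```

(3, 8, 4)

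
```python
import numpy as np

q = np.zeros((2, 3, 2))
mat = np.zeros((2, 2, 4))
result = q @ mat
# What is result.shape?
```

(2, 3, 4)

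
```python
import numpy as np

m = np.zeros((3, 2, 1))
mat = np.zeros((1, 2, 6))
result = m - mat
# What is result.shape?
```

(3, 2, 6)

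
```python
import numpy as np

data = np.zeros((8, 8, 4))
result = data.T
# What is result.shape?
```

(4, 8, 8)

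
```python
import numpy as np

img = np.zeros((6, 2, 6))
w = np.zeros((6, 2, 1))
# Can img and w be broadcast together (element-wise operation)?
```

Yes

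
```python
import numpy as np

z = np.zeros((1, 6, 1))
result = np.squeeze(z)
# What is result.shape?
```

(6,)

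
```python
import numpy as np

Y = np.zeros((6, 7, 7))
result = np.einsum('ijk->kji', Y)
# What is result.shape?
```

(7, 7, 6)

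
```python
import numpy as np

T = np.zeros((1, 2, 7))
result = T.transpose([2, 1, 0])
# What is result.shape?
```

(7, 2, 1)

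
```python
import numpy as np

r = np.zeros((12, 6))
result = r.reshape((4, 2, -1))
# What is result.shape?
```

(4, 2, 9)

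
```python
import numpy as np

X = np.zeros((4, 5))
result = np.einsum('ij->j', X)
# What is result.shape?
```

(5,)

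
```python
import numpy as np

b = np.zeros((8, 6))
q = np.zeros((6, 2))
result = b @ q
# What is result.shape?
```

(8, 2)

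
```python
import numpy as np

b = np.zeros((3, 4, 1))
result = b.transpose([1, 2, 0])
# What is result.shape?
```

(4, 1, 3)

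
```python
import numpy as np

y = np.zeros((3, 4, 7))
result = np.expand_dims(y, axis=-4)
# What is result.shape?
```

(1, 3, 4, 7)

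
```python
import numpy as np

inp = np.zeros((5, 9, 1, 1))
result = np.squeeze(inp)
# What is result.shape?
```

(5, 9)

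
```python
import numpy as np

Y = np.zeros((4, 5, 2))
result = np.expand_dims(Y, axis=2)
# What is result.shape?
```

(4, 5, 1, 2)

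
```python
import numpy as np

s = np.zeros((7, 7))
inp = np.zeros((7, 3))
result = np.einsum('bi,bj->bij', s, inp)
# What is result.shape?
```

(7, 7, 3)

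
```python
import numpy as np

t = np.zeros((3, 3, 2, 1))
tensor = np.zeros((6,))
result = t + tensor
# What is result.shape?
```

(3, 3, 2, 6)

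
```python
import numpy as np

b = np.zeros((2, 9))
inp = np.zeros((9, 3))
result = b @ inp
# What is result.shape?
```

(2, 3)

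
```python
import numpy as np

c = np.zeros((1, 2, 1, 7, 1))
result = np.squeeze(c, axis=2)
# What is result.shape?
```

(1, 2, 7, 1)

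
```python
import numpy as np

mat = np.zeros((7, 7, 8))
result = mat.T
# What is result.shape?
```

(8, 7, 7)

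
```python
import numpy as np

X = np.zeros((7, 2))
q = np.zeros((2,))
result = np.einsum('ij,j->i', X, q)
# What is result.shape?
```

(7,)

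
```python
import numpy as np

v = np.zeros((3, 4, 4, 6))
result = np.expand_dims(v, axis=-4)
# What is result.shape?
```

(3, 1, 4, 4, 6)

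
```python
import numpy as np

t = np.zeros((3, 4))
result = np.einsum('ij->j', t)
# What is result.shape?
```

(4,)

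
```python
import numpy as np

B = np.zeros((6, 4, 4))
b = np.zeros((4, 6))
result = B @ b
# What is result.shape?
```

(6, 4, 6)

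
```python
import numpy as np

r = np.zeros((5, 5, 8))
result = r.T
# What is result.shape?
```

(8, 5, 5)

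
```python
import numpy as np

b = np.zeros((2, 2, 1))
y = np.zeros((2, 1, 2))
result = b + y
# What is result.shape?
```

(2, 2, 2)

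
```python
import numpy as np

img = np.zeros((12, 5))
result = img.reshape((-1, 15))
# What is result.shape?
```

(4, 15)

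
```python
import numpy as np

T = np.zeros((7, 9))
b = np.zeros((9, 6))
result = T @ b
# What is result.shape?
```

(7, 6)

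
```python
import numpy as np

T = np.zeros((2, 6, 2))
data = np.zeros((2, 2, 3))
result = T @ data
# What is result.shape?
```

(2, 6, 3)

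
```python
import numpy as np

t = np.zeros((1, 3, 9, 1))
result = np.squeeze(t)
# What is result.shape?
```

(3, 9)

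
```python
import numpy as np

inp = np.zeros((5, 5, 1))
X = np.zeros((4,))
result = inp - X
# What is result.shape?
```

(5, 5, 4)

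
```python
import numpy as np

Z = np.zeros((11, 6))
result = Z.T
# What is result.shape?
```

(6, 11)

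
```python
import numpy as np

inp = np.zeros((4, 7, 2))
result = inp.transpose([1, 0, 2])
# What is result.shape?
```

(7, 4, 2)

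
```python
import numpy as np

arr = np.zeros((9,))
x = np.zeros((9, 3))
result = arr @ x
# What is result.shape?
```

(3,)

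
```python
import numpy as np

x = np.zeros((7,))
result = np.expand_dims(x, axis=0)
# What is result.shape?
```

(1, 7)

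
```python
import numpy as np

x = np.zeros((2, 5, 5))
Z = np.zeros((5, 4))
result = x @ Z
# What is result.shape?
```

(2, 5, 4)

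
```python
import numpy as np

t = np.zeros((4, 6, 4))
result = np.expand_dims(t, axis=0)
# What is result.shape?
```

(1, 4, 6, 4)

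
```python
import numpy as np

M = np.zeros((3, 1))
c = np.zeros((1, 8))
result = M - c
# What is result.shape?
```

(3, 8)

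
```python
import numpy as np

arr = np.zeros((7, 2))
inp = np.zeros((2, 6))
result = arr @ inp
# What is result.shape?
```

(7, 6)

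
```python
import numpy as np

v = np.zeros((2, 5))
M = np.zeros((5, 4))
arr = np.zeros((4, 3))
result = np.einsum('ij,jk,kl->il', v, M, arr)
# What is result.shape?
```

(2, 3)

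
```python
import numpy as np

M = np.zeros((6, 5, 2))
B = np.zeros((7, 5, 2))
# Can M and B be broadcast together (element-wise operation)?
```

No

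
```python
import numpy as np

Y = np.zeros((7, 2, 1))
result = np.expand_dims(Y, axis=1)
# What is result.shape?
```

(7, 1, 2, 1)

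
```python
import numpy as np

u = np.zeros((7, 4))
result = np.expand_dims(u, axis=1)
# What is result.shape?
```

(7, 1, 4)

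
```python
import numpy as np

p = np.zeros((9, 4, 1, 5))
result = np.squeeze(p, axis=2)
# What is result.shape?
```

(9, 4, 5)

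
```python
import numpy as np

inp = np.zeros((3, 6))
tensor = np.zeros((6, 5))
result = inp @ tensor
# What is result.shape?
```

(3, 5)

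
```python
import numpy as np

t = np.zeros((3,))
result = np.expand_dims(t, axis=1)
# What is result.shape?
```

(3, 1)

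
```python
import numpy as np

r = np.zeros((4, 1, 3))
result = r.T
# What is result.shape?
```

(3, 1, 4)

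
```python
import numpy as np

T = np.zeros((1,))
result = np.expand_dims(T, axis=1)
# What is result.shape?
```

(1, 1)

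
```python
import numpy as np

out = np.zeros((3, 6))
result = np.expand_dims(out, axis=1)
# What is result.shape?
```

(3, 1, 6)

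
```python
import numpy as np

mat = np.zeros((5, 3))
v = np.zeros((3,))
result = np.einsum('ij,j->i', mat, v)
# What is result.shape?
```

(5,)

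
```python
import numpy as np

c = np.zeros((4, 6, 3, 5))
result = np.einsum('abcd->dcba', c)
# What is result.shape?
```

(5, 3, 6, 4)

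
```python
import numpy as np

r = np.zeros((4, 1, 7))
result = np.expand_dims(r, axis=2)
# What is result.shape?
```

(4, 1, 1, 7)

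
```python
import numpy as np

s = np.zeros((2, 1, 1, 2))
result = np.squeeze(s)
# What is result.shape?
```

(2, 2)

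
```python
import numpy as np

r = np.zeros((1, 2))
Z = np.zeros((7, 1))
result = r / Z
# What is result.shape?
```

(7, 2)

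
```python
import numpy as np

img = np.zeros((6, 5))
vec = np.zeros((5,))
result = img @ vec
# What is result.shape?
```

(6,)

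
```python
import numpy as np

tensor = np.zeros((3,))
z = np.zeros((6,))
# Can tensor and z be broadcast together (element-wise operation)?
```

No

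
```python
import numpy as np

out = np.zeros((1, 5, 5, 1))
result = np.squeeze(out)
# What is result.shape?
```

(5, 5)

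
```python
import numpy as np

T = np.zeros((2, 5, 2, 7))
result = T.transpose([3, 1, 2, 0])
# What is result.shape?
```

(7, 5, 2, 2)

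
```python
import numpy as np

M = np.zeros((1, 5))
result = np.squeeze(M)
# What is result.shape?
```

(5,)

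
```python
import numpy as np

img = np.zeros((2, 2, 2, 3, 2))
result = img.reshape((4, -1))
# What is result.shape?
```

(4, 12)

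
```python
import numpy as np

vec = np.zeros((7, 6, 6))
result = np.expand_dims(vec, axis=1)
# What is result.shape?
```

(7, 1, 6, 6)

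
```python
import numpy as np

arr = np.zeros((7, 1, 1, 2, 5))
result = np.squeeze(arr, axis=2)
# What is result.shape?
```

(7, 1, 2, 5)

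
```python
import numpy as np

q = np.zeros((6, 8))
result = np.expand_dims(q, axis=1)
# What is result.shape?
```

(6, 1, 8)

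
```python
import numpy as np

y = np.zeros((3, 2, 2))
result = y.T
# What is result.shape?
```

(2, 2, 3)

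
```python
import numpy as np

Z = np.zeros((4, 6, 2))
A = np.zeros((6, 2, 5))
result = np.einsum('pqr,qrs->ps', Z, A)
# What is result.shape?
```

(4, 5)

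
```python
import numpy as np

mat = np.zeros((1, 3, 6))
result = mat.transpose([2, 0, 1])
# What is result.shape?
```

(6, 1, 3)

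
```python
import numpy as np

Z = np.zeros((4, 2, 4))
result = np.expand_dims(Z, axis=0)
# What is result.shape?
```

(1, 4, 2, 4)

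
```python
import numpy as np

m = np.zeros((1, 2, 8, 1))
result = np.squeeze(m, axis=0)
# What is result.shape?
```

(2, 8, 1)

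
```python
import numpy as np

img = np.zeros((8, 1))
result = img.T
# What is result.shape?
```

(1, 8)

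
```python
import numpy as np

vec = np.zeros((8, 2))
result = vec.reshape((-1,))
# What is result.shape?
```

(16,)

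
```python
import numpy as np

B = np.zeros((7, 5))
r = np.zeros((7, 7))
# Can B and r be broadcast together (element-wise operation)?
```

No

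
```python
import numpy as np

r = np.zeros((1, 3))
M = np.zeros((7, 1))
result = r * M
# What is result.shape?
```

(7, 3)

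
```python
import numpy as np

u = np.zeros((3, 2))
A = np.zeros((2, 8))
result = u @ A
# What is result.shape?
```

(3, 8)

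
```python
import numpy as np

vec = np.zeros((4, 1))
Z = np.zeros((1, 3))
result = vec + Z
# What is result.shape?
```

(4, 3)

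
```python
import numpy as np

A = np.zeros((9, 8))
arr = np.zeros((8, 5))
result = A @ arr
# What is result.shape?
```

(9, 5)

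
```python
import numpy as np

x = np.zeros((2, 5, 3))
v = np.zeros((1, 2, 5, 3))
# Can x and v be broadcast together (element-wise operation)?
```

Yes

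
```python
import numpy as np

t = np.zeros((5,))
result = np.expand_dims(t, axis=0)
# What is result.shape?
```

(1, 5)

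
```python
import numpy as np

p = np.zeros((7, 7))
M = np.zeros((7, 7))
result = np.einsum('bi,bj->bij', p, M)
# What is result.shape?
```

(7, 7, 7)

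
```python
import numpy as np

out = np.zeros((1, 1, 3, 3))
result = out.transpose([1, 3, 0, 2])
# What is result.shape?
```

(1, 3, 1, 3)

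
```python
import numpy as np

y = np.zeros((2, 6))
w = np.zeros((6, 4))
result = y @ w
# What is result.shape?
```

(2, 4)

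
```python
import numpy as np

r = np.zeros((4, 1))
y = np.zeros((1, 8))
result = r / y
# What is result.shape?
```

(4, 8)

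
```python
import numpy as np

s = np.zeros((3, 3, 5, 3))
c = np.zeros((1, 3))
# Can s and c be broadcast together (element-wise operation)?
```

Yes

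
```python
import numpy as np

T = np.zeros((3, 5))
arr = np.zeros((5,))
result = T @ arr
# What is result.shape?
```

(3,)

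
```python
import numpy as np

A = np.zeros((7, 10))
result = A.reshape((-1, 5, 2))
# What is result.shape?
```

(7, 5, 2)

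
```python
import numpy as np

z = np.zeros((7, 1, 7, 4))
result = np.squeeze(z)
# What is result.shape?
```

(7, 7, 4)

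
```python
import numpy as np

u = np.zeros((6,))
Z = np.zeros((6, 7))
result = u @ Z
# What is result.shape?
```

(7,)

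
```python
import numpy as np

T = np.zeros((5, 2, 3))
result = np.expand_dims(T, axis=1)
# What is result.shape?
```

(5, 1, 2, 3)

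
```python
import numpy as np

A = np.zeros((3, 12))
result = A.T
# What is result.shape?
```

(12, 3)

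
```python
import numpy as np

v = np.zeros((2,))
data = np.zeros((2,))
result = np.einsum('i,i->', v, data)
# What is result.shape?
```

()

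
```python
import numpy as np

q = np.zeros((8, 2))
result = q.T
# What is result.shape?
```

(2, 8)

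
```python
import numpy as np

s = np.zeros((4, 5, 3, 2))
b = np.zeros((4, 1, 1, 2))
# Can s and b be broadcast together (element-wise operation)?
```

Yes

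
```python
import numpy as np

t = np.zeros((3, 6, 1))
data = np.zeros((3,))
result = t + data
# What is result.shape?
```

(3, 6, 3)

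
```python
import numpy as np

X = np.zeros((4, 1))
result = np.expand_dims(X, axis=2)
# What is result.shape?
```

(4, 1, 1)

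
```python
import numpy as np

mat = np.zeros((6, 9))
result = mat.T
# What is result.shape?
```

(9, 6)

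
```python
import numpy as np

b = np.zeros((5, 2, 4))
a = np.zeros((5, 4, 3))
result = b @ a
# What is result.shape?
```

(5, 2, 3)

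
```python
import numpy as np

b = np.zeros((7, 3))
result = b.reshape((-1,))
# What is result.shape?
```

(21,)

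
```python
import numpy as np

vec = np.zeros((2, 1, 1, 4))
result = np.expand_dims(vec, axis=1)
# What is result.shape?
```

(2, 1, 1, 1, 4)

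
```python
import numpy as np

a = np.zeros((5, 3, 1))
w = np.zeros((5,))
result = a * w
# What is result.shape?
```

(5, 3, 5)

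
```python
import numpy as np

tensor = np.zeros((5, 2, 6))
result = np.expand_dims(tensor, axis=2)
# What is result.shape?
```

(5, 2, 1, 6)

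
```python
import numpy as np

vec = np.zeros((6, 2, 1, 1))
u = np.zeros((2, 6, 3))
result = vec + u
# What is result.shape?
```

(6, 2, 6, 3)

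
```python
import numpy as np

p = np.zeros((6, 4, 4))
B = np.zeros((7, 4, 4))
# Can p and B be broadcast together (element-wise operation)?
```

No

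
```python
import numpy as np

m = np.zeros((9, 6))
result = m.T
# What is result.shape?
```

(6, 9)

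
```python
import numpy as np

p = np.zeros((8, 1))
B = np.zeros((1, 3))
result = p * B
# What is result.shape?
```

(8, 3)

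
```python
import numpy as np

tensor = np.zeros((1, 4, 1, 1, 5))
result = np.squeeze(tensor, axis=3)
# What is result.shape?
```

(1, 4, 1, 5)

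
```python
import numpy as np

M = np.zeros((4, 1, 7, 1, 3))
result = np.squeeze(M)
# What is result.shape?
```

(4, 7, 3)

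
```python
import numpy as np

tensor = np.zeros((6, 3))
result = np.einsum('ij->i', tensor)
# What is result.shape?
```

(6,)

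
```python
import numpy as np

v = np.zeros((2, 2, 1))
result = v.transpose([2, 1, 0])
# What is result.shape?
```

(1, 2, 2)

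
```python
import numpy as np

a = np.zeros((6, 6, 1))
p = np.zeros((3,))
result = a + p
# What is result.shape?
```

(6, 6, 3)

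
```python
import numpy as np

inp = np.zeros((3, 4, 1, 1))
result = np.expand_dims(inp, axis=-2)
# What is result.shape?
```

(3, 4, 1, 1, 1)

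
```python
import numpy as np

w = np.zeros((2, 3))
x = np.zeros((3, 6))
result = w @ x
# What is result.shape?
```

(2, 6)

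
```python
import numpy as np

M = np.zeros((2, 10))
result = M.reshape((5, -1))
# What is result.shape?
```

(5, 4)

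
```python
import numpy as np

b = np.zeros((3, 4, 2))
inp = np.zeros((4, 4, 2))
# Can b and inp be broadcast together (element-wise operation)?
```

No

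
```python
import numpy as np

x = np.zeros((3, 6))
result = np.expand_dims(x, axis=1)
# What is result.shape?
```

(3, 1, 6)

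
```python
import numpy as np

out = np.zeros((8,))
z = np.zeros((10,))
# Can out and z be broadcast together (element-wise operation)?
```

No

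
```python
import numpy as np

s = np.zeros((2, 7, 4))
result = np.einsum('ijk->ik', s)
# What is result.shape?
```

(2, 4)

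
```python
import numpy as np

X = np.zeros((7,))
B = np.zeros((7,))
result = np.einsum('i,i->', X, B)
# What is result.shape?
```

()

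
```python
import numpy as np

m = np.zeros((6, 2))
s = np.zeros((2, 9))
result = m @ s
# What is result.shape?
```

(6, 9)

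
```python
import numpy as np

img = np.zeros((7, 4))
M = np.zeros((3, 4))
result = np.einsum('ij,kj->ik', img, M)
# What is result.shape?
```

(7, 3)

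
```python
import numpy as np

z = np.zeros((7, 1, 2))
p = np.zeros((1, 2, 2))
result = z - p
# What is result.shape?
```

(7, 2, 2)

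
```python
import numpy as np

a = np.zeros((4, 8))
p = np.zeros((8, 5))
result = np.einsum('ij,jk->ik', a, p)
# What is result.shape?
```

(4, 5)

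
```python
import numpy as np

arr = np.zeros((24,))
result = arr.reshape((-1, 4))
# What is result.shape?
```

(6, 4)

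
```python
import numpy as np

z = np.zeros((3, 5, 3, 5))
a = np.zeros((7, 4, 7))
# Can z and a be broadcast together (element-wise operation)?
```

No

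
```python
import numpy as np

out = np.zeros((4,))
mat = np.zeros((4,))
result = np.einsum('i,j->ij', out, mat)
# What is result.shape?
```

(4, 4)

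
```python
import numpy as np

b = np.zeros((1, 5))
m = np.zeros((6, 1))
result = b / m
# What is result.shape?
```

(6, 5)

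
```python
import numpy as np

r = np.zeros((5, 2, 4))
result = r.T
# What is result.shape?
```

(4, 2, 5)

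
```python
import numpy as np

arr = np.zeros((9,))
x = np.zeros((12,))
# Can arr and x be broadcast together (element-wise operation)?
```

No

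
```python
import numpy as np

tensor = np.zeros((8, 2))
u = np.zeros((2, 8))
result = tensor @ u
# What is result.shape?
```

(8, 8)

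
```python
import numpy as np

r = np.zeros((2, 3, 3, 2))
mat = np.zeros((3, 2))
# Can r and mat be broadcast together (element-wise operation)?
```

Yes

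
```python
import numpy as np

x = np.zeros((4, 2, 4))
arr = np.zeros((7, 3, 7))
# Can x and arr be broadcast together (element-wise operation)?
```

No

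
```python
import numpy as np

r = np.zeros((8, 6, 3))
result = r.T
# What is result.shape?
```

(3, 6, 8)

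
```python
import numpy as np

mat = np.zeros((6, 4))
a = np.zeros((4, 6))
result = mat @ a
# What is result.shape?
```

(6, 6)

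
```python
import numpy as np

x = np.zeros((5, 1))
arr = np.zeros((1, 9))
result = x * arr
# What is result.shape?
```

(5, 9)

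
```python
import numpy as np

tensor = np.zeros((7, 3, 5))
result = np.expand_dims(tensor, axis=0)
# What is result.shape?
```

(1, 7, 3, 5)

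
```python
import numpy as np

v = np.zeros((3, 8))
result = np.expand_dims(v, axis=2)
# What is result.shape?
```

(3, 8, 1)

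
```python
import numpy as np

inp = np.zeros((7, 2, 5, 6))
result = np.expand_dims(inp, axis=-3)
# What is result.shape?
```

(7, 2, 1, 5, 6)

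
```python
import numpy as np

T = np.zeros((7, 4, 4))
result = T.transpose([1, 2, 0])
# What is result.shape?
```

(4, 4, 7)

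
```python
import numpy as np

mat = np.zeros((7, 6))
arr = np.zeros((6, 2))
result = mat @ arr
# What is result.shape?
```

(7, 2)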